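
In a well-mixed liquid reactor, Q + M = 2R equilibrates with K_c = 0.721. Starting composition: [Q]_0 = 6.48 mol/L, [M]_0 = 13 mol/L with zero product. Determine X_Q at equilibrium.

X = 0.411

Let X = conversion of Q; extent ξ = 6.48·X mol/L.
Concentrations: [Q] = 6.48 − 6.48X; [M] = 13 − 6.48X; [R] = 13X.
K_c = [R]^2 / ([Q] [M]).
Solving K_c = 0.721 for X ∈ (0,1): X = 0.411.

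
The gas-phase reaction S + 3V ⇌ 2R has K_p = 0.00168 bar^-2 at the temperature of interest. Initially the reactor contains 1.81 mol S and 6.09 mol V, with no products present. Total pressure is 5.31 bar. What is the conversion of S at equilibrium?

Let X = conversion of S (basis 1.81 mol S); extent of reaction ξ = 1.81X.
Species balance: n_S = 1.81 − 1.81X; n_V = 6.09 − 5.43X; n_R = 3.62X.
Total moles n_T = 7.9 − 3.62X.
y_i = n_i/n_T, p_i = y_i·P. K_p = p_R^2 / (p_S p_V^3).
This yields a degree-4 equation in X; solving on (0,1), X = 0.127.

X = 0.127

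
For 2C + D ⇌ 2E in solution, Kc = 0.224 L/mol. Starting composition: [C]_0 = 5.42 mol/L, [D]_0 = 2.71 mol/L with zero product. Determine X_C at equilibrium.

Let X = conversion of C; extent ξ = 5.42X/2 mol/L.
Concentrations: [C] = 5.42 − 5.42X; [D] = 2.71 − 2.71X; [E] = 5.42X.
Kc = [E]^2 / ([C]^2 [D]).
Solving Kc = 0.224 for X ∈ (0,1): X = 0.380.

X = 0.380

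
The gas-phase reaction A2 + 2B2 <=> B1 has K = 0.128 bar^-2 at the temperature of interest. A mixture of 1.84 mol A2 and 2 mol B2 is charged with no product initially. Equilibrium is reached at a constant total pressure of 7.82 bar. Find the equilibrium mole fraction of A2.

y_A2 = 0.468

Take 2 mol B2 as basis and let X be its fractional conversion, so ξ = X.
Mole table: n_A2 = 1.84 − X; n_B2 = 2 − 2X; n_B1 = X.
n_T = Σnᵢ = 3.84 − 2X.
Mole fractions y_i = n_i/n_T; K = p_B1 / (p_A2 p_B2^2) with p_i = y_i·P.
Equating to 0.128 bar^-2 and solving on 0 < X < 1: X = 0.663.
Then n_A2 = 1.18, n_T = 2.51, so y_A2 = 0.468.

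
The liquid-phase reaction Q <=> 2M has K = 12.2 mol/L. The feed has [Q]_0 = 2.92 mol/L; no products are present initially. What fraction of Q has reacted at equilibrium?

X = 0.625

Let X = conversion of Q; extent ξ = 2.92·X mol/L.
Concentrations: [Q] = 2.92 − 2.92X; [M] = 5.84X.
K = [M]^2 / ([Q]).
Equating to 12.2 mol/L: the physical root is X = 0.625.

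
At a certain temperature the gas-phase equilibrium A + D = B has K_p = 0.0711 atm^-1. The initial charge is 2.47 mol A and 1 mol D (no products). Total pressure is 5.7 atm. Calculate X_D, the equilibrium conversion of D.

Basis: 1 mol D initially; let X = conversion of D. Extent ξ = X.
Moles: n_A = 2.47 − X; n_D = 1 − X; n_B = X.
n_T = Σnᵢ = 3.47 − X.
y_i = n_i/n_T, p_i = y_i·P. K_p = p_B / (p_A p_D).
Setting this equal to 0.0711 atm^-1 and taking the physical root (0 < X < 1) gives X = 0.219.

X = 0.219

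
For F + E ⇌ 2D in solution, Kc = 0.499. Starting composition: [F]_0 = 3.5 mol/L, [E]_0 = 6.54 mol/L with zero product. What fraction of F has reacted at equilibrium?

X = 0.351

Let X = conversion of F; extent ξ = 3.5·X mol/L.
Concentrations: [F] = 3.5 − 3.5X; [E] = 6.54 − 3.5X; [D] = 7X.
Kc = [D]^2 / ([F] [E]).
Setting equal to 0.499 and solving for X on (0,1) gives X = 0.351.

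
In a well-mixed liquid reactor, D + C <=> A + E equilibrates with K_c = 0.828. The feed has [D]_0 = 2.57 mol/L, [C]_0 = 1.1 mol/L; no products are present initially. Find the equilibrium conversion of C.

Let X = conversion of C; extent ξ = 1.1·X mol/L.
Concentrations: [D] = 2.57 − 1.1X; [C] = 1.1 − 1.1X; [A] = 1.1X; [E] = 1.1X.
K_c = [A] [E] / ([D] [C]).
Setting equal to 0.828 and solving for X on (0,1) gives X = 0.672.

X = 0.672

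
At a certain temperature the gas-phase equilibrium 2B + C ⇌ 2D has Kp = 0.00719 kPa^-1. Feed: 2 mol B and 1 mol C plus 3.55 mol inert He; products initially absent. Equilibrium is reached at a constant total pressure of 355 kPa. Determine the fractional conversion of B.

X = 0.342

Take 2 mol B as basis and let X be its fractional conversion, so ξ = X.
At extent ξ: n_B = 2 − 2X; n_C = 1 − X; n_D = 2X; n_I = 3.55 (inert).
Total moles n_T = 6.55 − X.
Mole fractions y_i = n_i/n_T; Kp = p_D^2 / (p_B^2 p_C) with p_i = y_i·P.
This yields a degree-3 equation in X; solving on (0,1), X = 0.342.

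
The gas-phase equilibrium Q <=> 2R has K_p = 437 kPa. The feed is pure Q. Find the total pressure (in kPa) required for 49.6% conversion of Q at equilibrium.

Basis: 1 mol Q initially; let X = conversion of Q. Extent ξ = X.
Moles: n_Q = 1 − X; n_R = 2X.
Summing: n_T = 1 + X.
K_p = p_R^2 / (p_Q) with p_i = (n_i/n_T)·P.
At X = 0.496: the mole-fraction product g(X) = Π y_i^ν_i = 1.305. Since K_p = g(X)·P^{1}, P = (K_p/g)^(1/1) = (437/1.305)^(1/1) = 335 kPa.

P = 335 kPa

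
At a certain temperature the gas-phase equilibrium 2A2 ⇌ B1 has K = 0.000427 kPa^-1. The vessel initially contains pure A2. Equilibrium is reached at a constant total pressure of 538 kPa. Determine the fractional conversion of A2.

X = 0.278

Basis: 1 mol A2 initially; let X = conversion of A2. Extent ξ = 0.5X.
At extent ξ: n_A2 = 1 − X; n_B1 = 0.5X.
Summing: n_T = 1 − 0.5X.
Mole fractions y_i = n_i/n_T; K = p_B1 / (p_A2^2) with p_i = y_i·P.
Setting this equal to 0.000427 kPa^-1 and taking the physical root (0 < X < 1) gives X = 0.278.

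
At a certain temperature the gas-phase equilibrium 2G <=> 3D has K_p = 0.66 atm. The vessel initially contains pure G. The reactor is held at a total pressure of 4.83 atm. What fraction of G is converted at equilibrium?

X = 0.287

Let X = conversion of G (basis 1 mol G); extent of reaction ξ = 0.5X.
At extent ξ: n_G = 1 − X; n_D = 1.5X.
Summing: n_T = 1 + 0.5X.
Mole fractions y_i = n_i/n_T; K_p = p_D^3 / (p_G^2) with p_i = y_i·P.
This yields a degree-3 equation in X; solving on (0,1), X = 0.287.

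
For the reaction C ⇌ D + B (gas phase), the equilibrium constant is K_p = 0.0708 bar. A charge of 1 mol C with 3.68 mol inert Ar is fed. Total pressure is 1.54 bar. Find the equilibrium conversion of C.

X = 0.380

Take 1 mol C as basis and let X be its fractional conversion, so ξ = X.
Mole table: n_C = 1 − X; n_D = X; n_B = X; n_I = 3.68 (inert).
n_T = Σnᵢ = 4.68 + X.
Mole fractions y_i = n_i/n_T; K_p = p_D p_B / (p_C) with p_i = y_i·P.
This yields a degree-2 equation in X; solving on (0,1), X = 0.380.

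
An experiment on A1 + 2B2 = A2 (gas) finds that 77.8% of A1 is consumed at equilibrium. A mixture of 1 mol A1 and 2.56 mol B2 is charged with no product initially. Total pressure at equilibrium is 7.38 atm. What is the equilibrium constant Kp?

Basis: 1 mol A1 initially; let X = conversion of A1. Extent ξ = X.
Species balance: n_A1 = 1 − X; n_B2 = 2.56 − 2X; n_A2 = X.
Summing: n_T = 3.56 − 2X.
At X = 0.778: n_A1 = 0.222, n_B2 = 1, n_A2 = 0.778, n_T = 2.
p_i = (n_i/n_T)·P. Kp = p_A2 / (p_A1 p_B2^2) = 0.256 atm^-2.

Kp = 0.256 atm^-2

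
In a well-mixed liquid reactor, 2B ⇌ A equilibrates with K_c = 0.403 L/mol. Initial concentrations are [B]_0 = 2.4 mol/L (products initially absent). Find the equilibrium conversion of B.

Let X = conversion of B; extent ξ = 2.4X/2 mol/L.
Concentrations: [B] = 2.4 − 2.4X; [A] = 1.2X.
K_c = [A] / ([B]^2).
This equals 0.403 at X = 0.494 (the root in 0 < X < 1).

X = 0.494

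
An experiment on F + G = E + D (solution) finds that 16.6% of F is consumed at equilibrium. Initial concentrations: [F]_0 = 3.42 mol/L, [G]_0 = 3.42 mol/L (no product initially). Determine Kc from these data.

Kc = 0.0396

Let X = conversion of F.
Concentrations: [F] = 3.42 − 3.42X; [G] = 3.42 − 3.42X; [E] = 3.42X; [D] = 3.42X.
At X = 0.166: [F] = 2.85, [G] = 2.85, [E] = 0.568, [D] = 0.568.
Kc = [E] [D] / ([F] [G]) = 0.0396.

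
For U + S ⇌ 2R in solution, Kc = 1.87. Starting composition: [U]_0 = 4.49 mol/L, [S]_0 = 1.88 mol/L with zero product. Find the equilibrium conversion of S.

Let X = conversion of S; extent ξ = 1.88·X mol/L.
Concentrations: [U] = 4.49 − 1.88X; [S] = 1.88 − 1.88X; [R] = 3.76X.
Kc = [R]^2 / ([U] [S]).
Equating to 1.87: the physical root is X = 0.588.

X = 0.588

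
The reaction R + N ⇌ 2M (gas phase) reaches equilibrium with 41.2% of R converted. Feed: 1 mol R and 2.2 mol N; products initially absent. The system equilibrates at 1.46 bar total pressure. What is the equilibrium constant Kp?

Let X = conversion of R (basis 1 mol R); extent of reaction ξ = X.
At extent ξ: n_R = 1 − X; n_N = 2.2 − X; n_M = 2X.
n_T stays at 3.2 (no change in mole number).
At X = 0.412: n_R = 0.588, n_N = 1.79, n_M = 0.824, n_T = 3.2.
p_i = (n_i/n_T)·P. Kp = p_M^2 / (p_R p_N) = 0.646.

Kp = 0.646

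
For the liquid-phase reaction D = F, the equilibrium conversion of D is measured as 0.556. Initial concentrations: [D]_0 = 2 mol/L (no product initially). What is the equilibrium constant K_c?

K_c = 1.25

Let X = conversion of D.
Concentrations: [D] = 2 − 2X; [F] = 2X.
At X = 0.556: [D] = 0.888, [F] = 1.11.
K_c = [F] / ([D]) = 1.25.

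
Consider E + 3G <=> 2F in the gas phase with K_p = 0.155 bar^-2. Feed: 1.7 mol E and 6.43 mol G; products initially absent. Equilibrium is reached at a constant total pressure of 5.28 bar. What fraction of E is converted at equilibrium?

Basis: 1.7 mol E initially; let X = conversion of E. Extent ξ = 1.7X.
At extent ξ: n_E = 1.7 − 1.7X; n_G = 6.43 − 5.1X; n_F = 3.4X.
n_T = Σnᵢ = 8.13 − 3.4X.
Mole fractions y_i = n_i/n_T; K_p = p_F^2 / (p_E p_G^3) with p_i = y_i·P.
Substituting and setting equal to 0.155 bar^-2 gives a polynomial in X; the root in (0,1) is X = 0.565.

X = 0.565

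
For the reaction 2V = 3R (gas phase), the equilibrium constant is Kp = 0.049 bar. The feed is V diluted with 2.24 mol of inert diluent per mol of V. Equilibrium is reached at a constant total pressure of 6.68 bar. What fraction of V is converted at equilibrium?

X = 0.171

Basis: 1 mol V initially; let X = conversion of V. Extent ξ = 0.5X.
Moles: n_V = 1 − X; n_R = 1.5X; n_I = 2.24 (inert).
Total moles n_T = 3.24 + 0.5X.
y_i = n_i/n_T, p_i = y_i·P. Kp = p_R^3 / (p_V^2).
Equating to 0.049 bar and solving on 0 < X < 1: X = 0.171.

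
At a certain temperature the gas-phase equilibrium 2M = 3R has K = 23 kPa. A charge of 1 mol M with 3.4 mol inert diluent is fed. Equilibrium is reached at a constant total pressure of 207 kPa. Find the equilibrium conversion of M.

X = 0.385

Take 1 mol M as basis and let X be its fractional conversion, so ξ = 0.5X.
Moles: n_M = 1 − X; n_R = 1.5X; n_I = 3.4 (inert).
Summing: n_T = 4.4 + 0.5X.
With p_i = (n_i/n_T)P, K = p_R^3 / (p_M^2).
Setting this equal to 23 kPa and taking the physical root (0 < X < 1) gives X = 0.385.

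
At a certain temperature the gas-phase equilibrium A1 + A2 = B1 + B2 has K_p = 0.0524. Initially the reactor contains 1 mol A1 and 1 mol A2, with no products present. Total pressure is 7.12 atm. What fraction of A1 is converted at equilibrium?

Take 1 mol A1 as basis and let X be its fractional conversion, so ξ = X.
Moles: n_A1 = 1 − X; n_A2 = 1 − X; n_B1 = X; n_B2 = X.
Since Δν = 0, n_T = 2 throughout.
y_i = n_i/n_T, p_i = y_i·P. K_p = p_B1 p_B2 / (p_A1 p_A2).
Setting this equal to 0.0524 and taking the physical root (0 < X < 1) gives X = 0.186.

X = 0.186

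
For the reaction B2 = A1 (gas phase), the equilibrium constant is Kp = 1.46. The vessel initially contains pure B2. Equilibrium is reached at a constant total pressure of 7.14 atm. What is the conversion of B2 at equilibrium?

Basis: 1 mol B2 initially; let X = conversion of B2. Extent ξ = X.
Mole table: n_B2 = 1 − X; n_A1 = X.
Total moles n_T = 1 (Δν = 0, constant).
With p_i = (n_i/n_T)P, Kp = p_A1 / (p_B2).
Equating to 1.46 and solving on 0 < X < 1: X = 0.593.

X = 0.593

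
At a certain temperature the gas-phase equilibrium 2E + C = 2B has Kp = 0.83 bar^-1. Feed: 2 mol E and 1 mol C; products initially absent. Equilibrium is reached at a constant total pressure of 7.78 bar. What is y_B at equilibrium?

y_B = 0.426

Basis: 2 mol E initially; let X = conversion of E. Extent ξ = X.
Moles: n_E = 2 − 2X; n_C = 1 − X; n_B = 2X.
n_T = Σnᵢ = 3 − X.
y_i = n_i/n_T, p_i = y_i·P. Kp = p_B^2 / (p_E^2 p_C).
Setting this equal to 0.83 bar^-1 and taking the physical root (0 < X < 1) gives X = 0.526.
Then n_B = 1.05, n_T = 2.47, so y_B = 0.426.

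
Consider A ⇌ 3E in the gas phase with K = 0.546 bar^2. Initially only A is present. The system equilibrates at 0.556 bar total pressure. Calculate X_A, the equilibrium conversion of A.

Basis: 1 mol A initially; let X = conversion of A. Extent ξ = X.
Species balance: n_A = 1 − X; n_E = 3X.
n_T = Σnᵢ = 1 + 2X.
With p_i = (n_i/n_T)P, K = p_E^3 / (p_A).
Substituting and setting equal to 0.546 bar^2 gives a polynomial in X; the root in (0,1) is X = 0.508.

X = 0.508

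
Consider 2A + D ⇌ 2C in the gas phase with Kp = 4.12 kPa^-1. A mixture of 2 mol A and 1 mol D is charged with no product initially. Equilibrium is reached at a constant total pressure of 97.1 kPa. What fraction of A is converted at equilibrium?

Let X = conversion of A (basis 2 mol A); extent of reaction ξ = X.
Mole table: n_A = 2 − 2X; n_D = 1 − X; n_C = 2X.
Total moles n_T = 3 − X.
Mole fractions y_i = n_i/n_T; Kp = p_C^2 / (p_A^2 p_D) with p_i = y_i·P.
Equating to 4.12 kPa^-1 and solving on 0 < X < 1: X = 0.843.

X = 0.843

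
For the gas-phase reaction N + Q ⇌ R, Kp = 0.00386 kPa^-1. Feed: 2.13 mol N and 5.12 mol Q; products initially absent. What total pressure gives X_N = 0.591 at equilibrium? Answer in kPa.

Let X = conversion of N (basis 2.13 mol N); extent of reaction ξ = 2.13X.
Moles: n_N = 2.13 − 2.13X; n_Q = 5.12 − 2.13X; n_R = 2.13X.
n_T = Σnᵢ = 7.25 − 2.13X.
Kp = p_R / (p_N p_Q) with p_i = (n_i/n_T)·P.
At X = 0.591: the mole-fraction product g(X) = Π y_i^ν_i = 2.242. Since Kp = g(X)·P^{-1}, P = (g/Kp)^(1/1) = (2.242/0.00386)^(1/1) = 581 kPa.

P = 581 kPa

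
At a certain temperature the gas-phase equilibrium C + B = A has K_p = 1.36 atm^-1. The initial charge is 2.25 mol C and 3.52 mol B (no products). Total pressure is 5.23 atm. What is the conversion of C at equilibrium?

Basis: 2.25 mol C initially; let X = conversion of C. Extent ξ = 2.25X.
Species balance: n_C = 2.25 − 2.25X; n_B = 3.52 − 2.25X; n_A = 2.25X.
n_T = Σnᵢ = 5.77 − 2.25X.
Mole fractions y_i = n_i/n_T; K_p = p_A / (p_C p_B) with p_i = y_i·P.
This yields a degree-2 equation in X; solving on (0,1), X = 0.760.

X = 0.760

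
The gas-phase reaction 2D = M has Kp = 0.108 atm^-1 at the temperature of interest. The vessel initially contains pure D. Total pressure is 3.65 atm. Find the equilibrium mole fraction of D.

y_D = 0.768

Basis: 1 mol D initially; let X = conversion of D. Extent ξ = 0.5X.
At extent ξ: n_D = 1 − X; n_M = 0.5X.
Summing: n_T = 1 − 0.5X.
Mole fractions y_i = n_i/n_T; Kp = p_M / (p_D^2) with p_i = y_i·P.
Substituting and setting equal to 0.108 atm^-1 gives a polynomial in X; the root in (0,1) is X = 0.377.
Then n_D = 0.623, n_T = 0.811, so y_D = 0.768.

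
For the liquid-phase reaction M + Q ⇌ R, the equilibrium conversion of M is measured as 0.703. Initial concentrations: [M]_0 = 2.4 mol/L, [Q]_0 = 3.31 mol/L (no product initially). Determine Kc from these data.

Let X = conversion of M.
Concentrations: [M] = 2.4 − 2.4X; [Q] = 3.31 − 2.4X; [R] = 2.4X.
At X = 0.703: [M] = 0.713, [Q] = 1.62, [R] = 1.69.
Kc = [R] / ([M] [Q]) = 1.46 L/mol.

Kc = 1.46 L/mol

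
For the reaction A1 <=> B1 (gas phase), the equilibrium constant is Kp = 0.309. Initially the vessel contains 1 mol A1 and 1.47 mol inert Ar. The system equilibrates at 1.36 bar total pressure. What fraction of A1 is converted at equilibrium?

Take 1 mol A1 as basis and let X be its fractional conversion, so ξ = X.
Mole table: n_A1 = 1 − X; n_B1 = X; n_I = 1.47 (inert).
Total moles n_T = 2.47 (Δν = 0, constant).
y_i = n_i/n_T, p_i = y_i·P. Kp = p_B1 / (p_A1).
Setting this equal to 0.309 and taking the physical root (0 < X < 1) gives X = 0.236.

X = 0.236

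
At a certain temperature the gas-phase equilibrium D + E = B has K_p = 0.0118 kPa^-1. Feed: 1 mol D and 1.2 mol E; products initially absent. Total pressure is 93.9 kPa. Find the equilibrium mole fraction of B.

Take 1 mol D as basis and let X be its fractional conversion, so ξ = X.
Mole table: n_D = 1 − X; n_E = 1.2 − X; n_B = X.
Summing: n_T = 2.2 − X.
Mole fractions y_i = n_i/n_T; K_p = p_B / (p_D p_E) with p_i = y_i·P.
Equating to 0.0118 kPa^-1 and solving on 0 < X < 1: X = 0.339.
Then n_B = 0.339, n_T = 1.86, so y_B = 0.182.

y_B = 0.182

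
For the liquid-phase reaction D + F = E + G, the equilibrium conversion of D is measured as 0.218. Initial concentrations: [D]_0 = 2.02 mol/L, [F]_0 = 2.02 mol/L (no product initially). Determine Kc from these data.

Kc = 0.0777

Let X = conversion of D.
Concentrations: [D] = 2.02 − 2.02X; [F] = 2.02 − 2.02X; [E] = 2.02X; [G] = 2.02X.
At X = 0.218: [D] = 1.58, [F] = 1.58, [E] = 0.44, [G] = 0.44.
Kc = [E] [G] / ([D] [F]) = 0.0777.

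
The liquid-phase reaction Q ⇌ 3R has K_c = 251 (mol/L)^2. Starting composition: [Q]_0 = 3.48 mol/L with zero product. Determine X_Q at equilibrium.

X = 0.647

Let X = conversion of Q; extent ξ = 3.48·X mol/L.
Concentrations: [Q] = 3.48 − 3.48X; [R] = 10.4X.
K_c = [R]^3 / ([Q]).
Solving K_c = 251 for X ∈ (0,1): X = 0.647.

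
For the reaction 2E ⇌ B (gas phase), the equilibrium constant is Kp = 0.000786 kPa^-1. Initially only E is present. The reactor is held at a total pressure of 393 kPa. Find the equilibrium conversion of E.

Let X = conversion of E (basis 1 mol E); extent of reaction ξ = 0.5X.
Moles: n_E = 1 − X; n_B = 0.5X.
Total moles n_T = 1 − 0.5X.
y_i = n_i/n_T, p_i = y_i·P. Kp = p_B / (p_E^2).
This yields a degree-2 equation in X; solving on (0,1), X = 0.331.

X = 0.331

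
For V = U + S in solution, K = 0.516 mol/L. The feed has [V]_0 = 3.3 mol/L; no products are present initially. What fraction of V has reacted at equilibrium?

X = 0.325

Let X = conversion of V; extent ξ = 3.3·X mol/L.
Concentrations: [V] = 3.3 − 3.3X; [U] = 3.3X; [S] = 3.3X.
K = [U] [S] / ([V]).
This equals 0.516 at X = 0.325 (the root in 0 < X < 1).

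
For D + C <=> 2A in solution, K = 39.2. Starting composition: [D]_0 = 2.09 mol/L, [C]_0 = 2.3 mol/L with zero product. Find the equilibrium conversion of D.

Let X = conversion of D; extent ξ = 2.09·X mol/L.
Concentrations: [D] = 2.09 − 2.09X; [C] = 2.3 − 2.09X; [A] = 4.18X.
K = [A]^2 / ([D] [C]).
Equating to 39.2: the physical root is X = 0.792.

X = 0.792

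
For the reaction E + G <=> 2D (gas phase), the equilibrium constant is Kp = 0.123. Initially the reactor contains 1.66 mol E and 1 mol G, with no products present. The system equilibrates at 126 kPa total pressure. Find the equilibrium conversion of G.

Basis: 1 mol G initially; let X = conversion of G. Extent ξ = X.
Moles: n_E = 1.66 − X; n_G = 1 − X; n_D = 2X.
Total moles n_T = 2.66 (Δν = 0, constant).
y_i = n_i/n_T, p_i = y_i·P. Kp = p_D^2 / (p_E p_G).
Substituting and setting equal to 0.123 gives a polynomial in X; the root in (0,1) is X = 0.191.

X = 0.191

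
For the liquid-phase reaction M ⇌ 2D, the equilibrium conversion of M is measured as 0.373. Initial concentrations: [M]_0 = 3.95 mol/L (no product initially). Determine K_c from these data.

Let X = conversion of M.
Concentrations: [M] = 3.95 − 3.95X; [D] = 7.9X.
At X = 0.373: [M] = 2.48, [D] = 2.95.
K_c = [D]^2 / ([M]) = 3.51 mol/L.

K_c = 3.51 mol/L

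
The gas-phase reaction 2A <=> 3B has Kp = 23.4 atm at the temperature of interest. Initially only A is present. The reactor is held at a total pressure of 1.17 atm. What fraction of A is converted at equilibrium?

Let X = conversion of A (basis 1 mol A); extent of reaction ξ = 0.5X.
Mole table: n_A = 1 − X; n_B = 1.5X.
n_T = Σnᵢ = 1 + 0.5X.
With p_i = (n_i/n_T)P, Kp = p_B^3 / (p_A^2).
This yields a degree-3 equation in X; solving on (0,1), X = 0.766.

X = 0.766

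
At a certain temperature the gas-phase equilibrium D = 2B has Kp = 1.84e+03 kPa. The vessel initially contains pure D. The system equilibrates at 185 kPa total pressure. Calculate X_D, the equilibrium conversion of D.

X = 0.844

Take 1 mol D as basis and let X be its fractional conversion, so ξ = X.
Mole table: n_D = 1 − X; n_B = 2X.
n_T = Σnᵢ = 1 + X.
Mole fractions y_i = n_i/n_T; Kp = p_B^2 / (p_D) with p_i = y_i·P.
Substituting and setting equal to 1.84e+03 kPa gives a polynomial in X; the root in (0,1) is X = 0.844.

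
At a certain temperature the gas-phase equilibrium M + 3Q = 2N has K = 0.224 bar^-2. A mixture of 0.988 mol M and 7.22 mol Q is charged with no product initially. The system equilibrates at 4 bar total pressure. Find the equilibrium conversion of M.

X = 0.763

Basis: 0.988 mol M initially; let X = conversion of M. Extent ξ = 0.988X.
At extent ξ: n_M = 0.988 − 0.988X; n_Q = 7.22 − 2.96X; n_N = 1.98X.
Total moles n_T = 8.21 − 1.98X.
y_i = n_i/n_T, p_i = y_i·P. K = p_N^2 / (p_M p_Q^3).
Equating to 0.224 bar^-2 and solving on 0 < X < 1: X = 0.763.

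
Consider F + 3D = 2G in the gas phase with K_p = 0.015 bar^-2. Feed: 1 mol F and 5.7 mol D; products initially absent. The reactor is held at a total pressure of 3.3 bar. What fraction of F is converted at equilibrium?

Basis: 1 mol F initially; let X = conversion of F. Extent ξ = X.
Mole table: n_F = 1 − X; n_D = 5.7 − 3X; n_G = 2X.
n_T = Σnᵢ = 6.7 − 2X.
With p_i = (n_i/n_T)P, K_p = p_G^2 / (p_F p_D^3).
This yields a degree-4 equation in X; solving on (0,1), X = 0.294.

X = 0.294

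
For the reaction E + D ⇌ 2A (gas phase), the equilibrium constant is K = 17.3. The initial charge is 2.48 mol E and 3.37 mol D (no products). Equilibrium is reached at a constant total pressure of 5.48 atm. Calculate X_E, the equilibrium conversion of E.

Basis: 2.48 mol E initially; let X = conversion of E. Extent ξ = 2.48X.
At extent ξ: n_E = 2.48 − 2.48X; n_D = 3.37 − 2.48X; n_A = 4.96X.
Total moles n_T = 5.85 (Δν = 0, constant).
Mole fractions y_i = n_i/n_T; K = p_A^2 / (p_E p_D) with p_i = y_i·P.
This yields a degree-2 equation in X; solving on (0,1), X = 0.769.

X = 0.769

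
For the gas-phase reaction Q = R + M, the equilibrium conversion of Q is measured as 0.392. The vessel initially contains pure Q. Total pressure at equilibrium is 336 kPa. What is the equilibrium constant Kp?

Kp = 61 kPa

Take 1 mol Q as basis and let X be its fractional conversion, so ξ = X.
Moles: n_Q = 1 − X; n_R = X; n_M = X.
Total moles n_T = 1 + X.
At X = 0.392: n_Q = 0.608, n_R = 0.392, n_M = 0.392, n_T = 1.39.
p_i = (n_i/n_T)·P. Kp = p_R p_M / (p_Q) = 61 kPa.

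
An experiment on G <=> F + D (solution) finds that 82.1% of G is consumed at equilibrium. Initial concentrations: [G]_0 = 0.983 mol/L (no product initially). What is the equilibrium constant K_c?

Let X = conversion of G.
Concentrations: [G] = 0.983 − 0.983X; [F] = 0.983X; [D] = 0.983X.
At X = 0.821: [G] = 0.176, [F] = 0.807, [D] = 0.807.
K_c = [F] [D] / ([G]) = 3.7 mol/L.

K_c = 3.7 mol/L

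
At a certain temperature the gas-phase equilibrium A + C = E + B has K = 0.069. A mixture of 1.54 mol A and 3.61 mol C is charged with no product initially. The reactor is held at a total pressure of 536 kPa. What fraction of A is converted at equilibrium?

X = 0.311

Basis: 1.54 mol A initially; let X = conversion of A. Extent ξ = 1.54X.
Moles: n_A = 1.54 − 1.54X; n_C = 3.61 − 1.54X; n_E = 1.54X; n_B = 1.54X.
Total moles n_T = 5.15 (Δν = 0, constant).
Mole fractions y_i = n_i/n_T; K = p_E p_B / (p_A p_C) with p_i = y_i·P.
Equating to 0.069 and solving on 0 < X < 1: X = 0.311.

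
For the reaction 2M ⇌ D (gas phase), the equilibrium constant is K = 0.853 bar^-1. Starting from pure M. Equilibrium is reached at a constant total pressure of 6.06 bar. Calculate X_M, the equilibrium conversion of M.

Basis: 1 mol M initially; let X = conversion of M. Extent ξ = 0.5X.
At extent ξ: n_M = 1 − X; n_D = 0.5X.
n_T = Σnᵢ = 1 − 0.5X.
y_i = n_i/n_T, p_i = y_i·P. K = p_D / (p_M^2).
Substituting and setting equal to 0.853 bar^-1 gives a polynomial in X; the root in (0,1) is X = 0.785.

X = 0.785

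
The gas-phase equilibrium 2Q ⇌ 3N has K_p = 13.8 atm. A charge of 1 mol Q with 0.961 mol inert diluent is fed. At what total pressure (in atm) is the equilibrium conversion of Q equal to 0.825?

Basis: 1 mol Q initially; let X = conversion of Q. Extent ξ = 0.5X.
Species balance: n_Q = 1 − X; n_N = 1.5X; n_I = 0.961 (inert).
Total moles n_T = 1.96 + 0.5X.
K_p = p_N^3 / (p_Q^2) with p_i = (n_i/n_T)·P.
At X = 0.825: the mole-fraction product g(X) = Π y_i^ν_i = 26.07. Since K_p = g(X)·P^{1}, P = (K_p/g)^(1/1) = (13.8/26.07)^(1/1) = 0.529 atm.

P = 0.529 atm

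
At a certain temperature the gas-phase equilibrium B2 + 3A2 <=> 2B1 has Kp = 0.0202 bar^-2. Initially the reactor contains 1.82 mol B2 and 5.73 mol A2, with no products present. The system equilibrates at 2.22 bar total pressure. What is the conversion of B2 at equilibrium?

X = 0.164

Let X = conversion of B2 (basis 1.82 mol B2); extent of reaction ξ = 1.82X.
Species balance: n_B2 = 1.82 − 1.82X; n_A2 = 5.73 − 5.46X; n_B1 = 3.64X.
n_T = Σnᵢ = 7.55 − 3.64X.
Mole fractions y_i = n_i/n_T; Kp = p_B1^2 / (p_B2 p_A2^3) with p_i = y_i·P.
Equating to 0.0202 bar^-2 and solving on 0 < X < 1: X = 0.164.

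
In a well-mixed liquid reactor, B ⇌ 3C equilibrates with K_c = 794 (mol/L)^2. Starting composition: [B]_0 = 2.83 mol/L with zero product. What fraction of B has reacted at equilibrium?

Let X = conversion of B; extent ξ = 2.83·X mol/L.
Concentrations: [B] = 2.83 − 2.83X; [C] = 8.49X.
K_c = [C]^3 / ([B]).
This equals 794 at X = 0.839 (the root in 0 < X < 1).

X = 0.839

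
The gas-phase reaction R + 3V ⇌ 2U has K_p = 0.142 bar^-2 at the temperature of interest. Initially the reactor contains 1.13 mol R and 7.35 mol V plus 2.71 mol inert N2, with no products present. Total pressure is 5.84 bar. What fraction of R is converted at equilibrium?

Take 1.13 mol R as basis and let X be its fractional conversion, so ξ = 1.13X.
Mole table: n_R = 1.13 − 1.13X; n_V = 7.35 − 3.39X; n_U = 2.26X; n_I = 2.71 (inert).
n_T = Σnᵢ = 11.2 − 2.26X.
y_i = n_i/n_T, p_i = y_i·P. K_p = p_U^2 / (p_R p_V^3).
Equating to 0.142 bar^-2 and solving on 0 < X < 1: X = 0.683.

X = 0.683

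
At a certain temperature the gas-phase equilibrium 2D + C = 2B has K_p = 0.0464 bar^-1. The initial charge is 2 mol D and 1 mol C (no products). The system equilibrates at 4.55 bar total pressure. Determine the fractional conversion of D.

Let X = conversion of D (basis 2 mol D); extent of reaction ξ = X.
Species balance: n_D = 2 − 2X; n_C = 1 − X; n_B = 2X.
Summing: n_T = 3 − X.
With p_i = (n_i/n_T)P, K_p = p_B^2 / (p_D^2 p_C).
Equating to 0.0464 bar^-1 and solving on 0 < X < 1: X = 0.197.

X = 0.197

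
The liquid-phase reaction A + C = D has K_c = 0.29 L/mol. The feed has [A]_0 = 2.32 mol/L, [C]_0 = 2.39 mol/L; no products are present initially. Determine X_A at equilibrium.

Let X = conversion of A; extent ξ = 2.32·X mol/L.
Concentrations: [A] = 2.32 − 2.32X; [C] = 2.39 − 2.32X; [D] = 2.32X.
K_c = [D] / ([A] [C]).
Setting equal to 0.29 and solving for X on (0,1) gives X = 0.323.

X = 0.323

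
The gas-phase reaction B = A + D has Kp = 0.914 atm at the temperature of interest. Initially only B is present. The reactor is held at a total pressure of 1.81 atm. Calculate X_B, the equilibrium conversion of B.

X = 0.579

Take 1 mol B as basis and let X be its fractional conversion, so ξ = X.
Moles: n_B = 1 − X; n_A = X; n_D = X.
Total moles n_T = 1 + X.
Mole fractions y_i = n_i/n_T; Kp = p_A p_D / (p_B) with p_i = y_i·P.
This yields a degree-2 equation in X; solving on (0,1), X = 0.579.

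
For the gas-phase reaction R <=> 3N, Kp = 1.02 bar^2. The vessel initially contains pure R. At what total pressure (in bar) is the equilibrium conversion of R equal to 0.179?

P = 3.16 bar

Let X = conversion of R (basis 1 mol R); extent of reaction ξ = X.
Moles: n_R = 1 − X; n_N = 3X.
Summing: n_T = 1 + 2X.
Kp = p_N^3 / (p_R) with p_i = (n_i/n_T)·P.
At X = 0.179: the mole-fraction product g(X) = Π y_i^ν_i = 0.1023. Since Kp = g(X)·P^{2}, P = (Kp/g)^(1/2) = (1.02/0.1023)^(1/2) = 3.16 bar.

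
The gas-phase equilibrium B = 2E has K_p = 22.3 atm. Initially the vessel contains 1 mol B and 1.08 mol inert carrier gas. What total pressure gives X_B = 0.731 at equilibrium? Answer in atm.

Let X = conversion of B (basis 1 mol B); extent of reaction ξ = X.
Moles: n_B = 1 − X; n_E = 2X; n_I = 1.08 (inert).
Total moles n_T = 2.08 + X.
K_p = p_E^2 / (p_B) with p_i = (n_i/n_T)·P.
At X = 0.731: the mole-fraction product g(X) = Π y_i^ν_i = 2.827. Since K_p = g(X)·P^{1}, P = (K_p/g)^(1/1) = (22.3/2.827)^(1/1) = 7.89 atm.

P = 7.89 atm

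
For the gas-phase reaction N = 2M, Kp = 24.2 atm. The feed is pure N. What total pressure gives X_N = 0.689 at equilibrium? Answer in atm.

P = 6.69 atm

Take 1 mol N as basis and let X be its fractional conversion, so ξ = X.
Mole table: n_N = 1 − X; n_M = 2X.
n_T = Σnᵢ = 1 + X.
Kp = p_M^2 / (p_N) with p_i = (n_i/n_T)·P.
At X = 0.689: the mole-fraction product g(X) = Π y_i^ν_i = 3.615. Since Kp = g(X)·P^{1}, P = (Kp/g)^(1/1) = (24.2/3.615)^(1/1) = 6.69 atm.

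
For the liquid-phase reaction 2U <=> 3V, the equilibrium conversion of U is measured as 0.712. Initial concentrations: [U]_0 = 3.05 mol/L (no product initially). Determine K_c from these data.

K_c = 44.8 mol/L

Let X = conversion of U.
Concentrations: [U] = 3.05 − 3.05X; [V] = 4.57X.
At X = 0.712: [U] = 0.878, [V] = 3.26.
K_c = [V]^3 / ([U]^2) = 44.8 mol/L.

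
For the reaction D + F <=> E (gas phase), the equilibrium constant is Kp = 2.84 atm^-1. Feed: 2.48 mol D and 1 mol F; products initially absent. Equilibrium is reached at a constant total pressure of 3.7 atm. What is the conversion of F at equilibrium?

X = 0.866

Take 1 mol F as basis and let X be its fractional conversion, so ξ = X.
At extent ξ: n_D = 2.48 − X; n_F = 1 − X; n_E = X.
Total moles n_T = 3.48 − X.
Mole fractions y_i = n_i/n_T; Kp = p_E / (p_D p_F) with p_i = y_i·P.
Equating to 2.84 atm^-1 and solving on 0 < X < 1: X = 0.866.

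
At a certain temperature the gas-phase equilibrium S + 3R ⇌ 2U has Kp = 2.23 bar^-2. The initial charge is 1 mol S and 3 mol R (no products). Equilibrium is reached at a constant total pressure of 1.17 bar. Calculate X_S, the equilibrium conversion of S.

X = 0.447

Let X = conversion of S (basis 1 mol S); extent of reaction ξ = X.
Moles: n_S = 1 − X; n_R = 3 − 3X; n_U = 2X.
n_T = Σnᵢ = 4 − 2X.
Mole fractions y_i = n_i/n_T; Kp = p_U^2 / (p_S p_R^3) with p_i = y_i·P.
This yields a degree-4 equation in X; solving on (0,1), X = 0.447.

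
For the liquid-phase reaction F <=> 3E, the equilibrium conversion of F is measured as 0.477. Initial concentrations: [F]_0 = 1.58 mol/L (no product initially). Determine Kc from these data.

Kc = 14 (mol/L)^2

Let X = conversion of F.
Concentrations: [F] = 1.58 − 1.58X; [E] = 4.74X.
At X = 0.477: [F] = 0.826, [E] = 2.26.
Kc = [E]^3 / ([F]) = 14 (mol/L)^2.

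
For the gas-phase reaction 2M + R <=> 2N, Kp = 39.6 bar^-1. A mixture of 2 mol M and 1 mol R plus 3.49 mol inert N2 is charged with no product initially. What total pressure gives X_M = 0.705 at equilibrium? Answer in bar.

P = 2.83 bar

Let X = conversion of M (basis 2 mol M); extent of reaction ξ = X.
Moles: n_M = 2 − 2X; n_R = 1 − X; n_N = 2X; n_I = 3.49 (inert).
n_T = Σnᵢ = 6.49 − X.
Kp = p_N^2 / (p_M^2 p_R) with p_i = (n_i/n_T)·P.
At X = 0.705: the mole-fraction product g(X) = Π y_i^ν_i = 112. Since Kp = g(X)·P^{-1}, P = (g/Kp)^(1/1) = (112/39.6)^(1/1) = 2.83 bar.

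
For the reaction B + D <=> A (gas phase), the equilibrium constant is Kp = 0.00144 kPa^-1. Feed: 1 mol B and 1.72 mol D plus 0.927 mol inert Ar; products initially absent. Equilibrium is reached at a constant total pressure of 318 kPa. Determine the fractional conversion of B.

X = 0.170

Take 1 mol B as basis and let X be its fractional conversion, so ξ = X.
Moles: n_B = 1 − X; n_D = 1.72 − X; n_A = X; n_I = 0.927 (inert).
Summing: n_T = 3.65 − X.
y_i = n_i/n_T, p_i = y_i·P. Kp = p_A / (p_B p_D).
Equating to 0.00144 kPa^-1 and solving on 0 < X < 1: X = 0.170.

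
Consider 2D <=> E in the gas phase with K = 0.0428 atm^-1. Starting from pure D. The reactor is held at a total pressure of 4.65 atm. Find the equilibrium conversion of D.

Let X = conversion of D (basis 1 mol D); extent of reaction ξ = 0.5X.
Species balance: n_D = 1 − X; n_E = 0.5X.
n_T = Σnᵢ = 1 − 0.5X.
With p_i = (n_i/n_T)P, K = p_E / (p_D^2).
Setting this equal to 0.0428 atm^-1 and taking the physical root (0 < X < 1) gives X = 0.254.

X = 0.254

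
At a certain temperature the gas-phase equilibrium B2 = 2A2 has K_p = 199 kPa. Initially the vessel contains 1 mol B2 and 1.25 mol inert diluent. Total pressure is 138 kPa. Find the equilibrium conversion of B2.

Basis: 1 mol B2 initially; let X = conversion of B2. Extent ξ = X.
At extent ξ: n_B2 = 1 − X; n_A2 = 2X; n_I = 1.25 (inert).
Summing: n_T = 2.25 + X.
Mole fractions y_i = n_i/n_T; K_p = p_A2^2 / (p_B2) with p_i = y_i·P.
This yields a degree-2 equation in X; solving on (0,1), X = 0.624.

X = 0.624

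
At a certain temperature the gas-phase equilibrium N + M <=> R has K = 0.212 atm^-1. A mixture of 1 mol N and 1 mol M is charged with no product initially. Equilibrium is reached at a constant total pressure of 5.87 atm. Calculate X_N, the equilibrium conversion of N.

Take 1 mol N as basis and let X be its fractional conversion, so ξ = X.
Moles: n_N = 1 − X; n_M = 1 − X; n_R = X.
Total moles n_T = 2 − X.
y_i = n_i/n_T, p_i = y_i·P. K = p_R / (p_N p_M).
Equating to 0.212 atm^-1 and solving on 0 < X < 1: X = 0.333.

X = 0.333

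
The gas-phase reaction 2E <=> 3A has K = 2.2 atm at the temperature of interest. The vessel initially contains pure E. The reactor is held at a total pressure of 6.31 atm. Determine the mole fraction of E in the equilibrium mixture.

y_E = 0.536

Basis: 1 mol E initially; let X = conversion of E. Extent ξ = 0.5X.
Mole table: n_E = 1 − X; n_A = 1.5X.
Total moles n_T = 1 + 0.5X.
y_i = n_i/n_T, p_i = y_i·P. K = p_A^3 / (p_E^2).
This yields a degree-3 equation in X; solving on (0,1), X = 0.366.
Then n_E = 0.634, n_T = 1.18, so y_E = 0.536.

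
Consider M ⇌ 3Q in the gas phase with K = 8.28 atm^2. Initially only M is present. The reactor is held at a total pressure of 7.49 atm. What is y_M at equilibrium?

Take 1 mol M as basis and let X be its fractional conversion, so ξ = X.
Moles: n_M = 1 − X; n_Q = 3X.
n_T = Σnᵢ = 1 + 2X.
Mole fractions y_i = n_i/n_T; K = p_Q^3 / (p_M) with p_i = y_i·P.
Substituting and setting equal to 8.28 atm^2 gives a polynomial in X; the root in (0,1) is X = 0.205.
Then n_M = 0.795, n_T = 1.41, so y_M = 0.563.

y_M = 0.563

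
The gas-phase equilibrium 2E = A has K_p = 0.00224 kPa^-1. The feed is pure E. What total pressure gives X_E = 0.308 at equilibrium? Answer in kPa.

Basis: 1 mol E initially; let X = conversion of E. Extent ξ = 0.5X.
Mole table: n_E = 1 − X; n_A = 0.5X.
Total moles n_T = 1 − 0.5X.
K_p = p_A / (p_E^2) with p_i = (n_i/n_T)·P.
At X = 0.308: the mole-fraction product g(X) = Π y_i^ν_i = 0.2721. Since K_p = g(X)·P^{-1}, P = (g/K_p)^(1/1) = (0.2721/0.00224)^(1/1) = 121 kPa.

P = 121 kPa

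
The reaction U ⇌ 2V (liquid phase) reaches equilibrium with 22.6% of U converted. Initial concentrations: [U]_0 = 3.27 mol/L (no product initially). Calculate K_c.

Let X = conversion of U.
Concentrations: [U] = 3.27 − 3.27X; [V] = 6.54X.
At X = 0.226: [U] = 2.53, [V] = 1.48.
K_c = [V]^2 / ([U]) = 0.863 mol/L.

K_c = 0.863 mol/L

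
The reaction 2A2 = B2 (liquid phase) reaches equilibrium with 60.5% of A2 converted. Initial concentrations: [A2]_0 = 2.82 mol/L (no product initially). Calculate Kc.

Kc = 0.688 L/mol

Let X = conversion of A2.
Concentrations: [A2] = 2.82 − 2.82X; [B2] = 1.41X.
At X = 0.605: [A2] = 1.11, [B2] = 0.853.
Kc = [B2] / ([A2]^2) = 0.688 L/mol.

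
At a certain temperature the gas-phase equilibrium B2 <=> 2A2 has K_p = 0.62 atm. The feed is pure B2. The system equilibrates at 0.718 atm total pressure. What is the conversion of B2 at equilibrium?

X = 0.421

Basis: 1 mol B2 initially; let X = conversion of B2. Extent ξ = X.
Mole table: n_B2 = 1 − X; n_A2 = 2X.
Summing: n_T = 1 + X.
Mole fractions y_i = n_i/n_T; K_p = p_A2^2 / (p_B2) with p_i = y_i·P.
Setting this equal to 0.62 atm and taking the physical root (0 < X < 1) gives X = 0.421.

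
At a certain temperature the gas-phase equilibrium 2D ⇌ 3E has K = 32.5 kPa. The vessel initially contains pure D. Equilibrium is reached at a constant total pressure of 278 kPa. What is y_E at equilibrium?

Basis: 1 mol D initially; let X = conversion of D. Extent ξ = 0.5X.
Mole table: n_D = 1 − X; n_E = 1.5X.
Summing: n_T = 1 + 0.5X.
Mole fractions y_i = n_i/n_T; K = p_E^3 / (p_D^2) with p_i = y_i·P.
This yields a degree-3 equation in X; solving on (0,1), X = 0.275.
Then n_E = 0.412, n_T = 1.14, so y_E = 0.362.

y_E = 0.362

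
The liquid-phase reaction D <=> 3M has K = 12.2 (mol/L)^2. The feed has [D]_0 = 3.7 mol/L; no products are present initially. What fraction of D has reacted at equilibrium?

Let X = conversion of D; extent ξ = 3.7·X mol/L.
Concentrations: [D] = 3.7 − 3.7X; [M] = 11.1X.
K = [M]^3 / ([D]).
Setting equal to 12.2 and solving for X on (0,1) gives X = 0.287.

X = 0.287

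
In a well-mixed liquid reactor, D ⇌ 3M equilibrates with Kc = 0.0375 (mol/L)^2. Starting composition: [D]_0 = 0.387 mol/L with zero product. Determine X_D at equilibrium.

X = 0.195

Let X = conversion of D; extent ξ = 0.387·X mol/L.
Concentrations: [D] = 0.387 − 0.387X; [M] = 1.16X.
Kc = [M]^3 / ([D]).
Solving Kc = 0.0375 for X ∈ (0,1): X = 0.195.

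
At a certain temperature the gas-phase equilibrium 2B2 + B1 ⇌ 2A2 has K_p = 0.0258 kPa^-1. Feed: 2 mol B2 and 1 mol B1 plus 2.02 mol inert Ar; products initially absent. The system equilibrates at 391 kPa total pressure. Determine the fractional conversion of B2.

Let X = conversion of B2 (basis 2 mol B2); extent of reaction ξ = X.
Moles: n_B2 = 2 − 2X; n_B1 = 1 − X; n_A2 = 2X; n_I = 2.02 (inert).
n_T = Σnᵢ = 5.02 − X.
y_i = n_i/n_T, p_i = y_i·P. K_p = p_A2^2 / (p_B2^2 p_B1).
Substituting and setting equal to 0.0258 kPa^-1 gives a polynomial in X; the root in (0,1) is X = 0.511.

X = 0.511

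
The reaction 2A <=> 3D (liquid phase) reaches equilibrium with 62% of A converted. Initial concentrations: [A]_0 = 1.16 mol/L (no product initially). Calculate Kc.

Let X = conversion of A.
Concentrations: [A] = 1.16 − 1.16X; [D] = 1.74X.
At X = 0.62: [A] = 0.441, [D] = 1.08.
Kc = [D]^3 / ([A]^2) = 6.46 mol/L.

Kc = 6.46 mol/L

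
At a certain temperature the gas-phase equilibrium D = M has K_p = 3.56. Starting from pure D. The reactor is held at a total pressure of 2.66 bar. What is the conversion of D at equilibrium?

X = 0.781

Basis: 1 mol D initially; let X = conversion of D. Extent ξ = X.
Moles: n_D = 1 − X; n_M = X.
n_T stays at 1 (no change in mole number).
y_i = n_i/n_T, p_i = y_i·P. K_p = p_M / (p_D).
Equating to 3.56 and solving on 0 < X < 1: X = 0.781.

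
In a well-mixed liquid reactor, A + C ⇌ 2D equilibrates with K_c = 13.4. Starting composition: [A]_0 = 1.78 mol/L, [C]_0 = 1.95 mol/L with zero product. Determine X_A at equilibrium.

X = 0.676

Let X = conversion of A; extent ξ = 1.78·X mol/L.
Concentrations: [A] = 1.78 − 1.78X; [C] = 1.95 − 1.78X; [D] = 3.56X.
K_c = [D]^2 / ([A] [C]).
Setting equal to 13.4 and solving for X on (0,1) gives X = 0.676.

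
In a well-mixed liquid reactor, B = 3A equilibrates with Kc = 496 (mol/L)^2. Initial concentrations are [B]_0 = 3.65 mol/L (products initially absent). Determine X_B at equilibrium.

Let X = conversion of B; extent ξ = 3.65·X mol/L.
Concentrations: [B] = 3.65 − 3.65X; [A] = 10.9X.
Kc = [A]^3 / ([B]).
Equating to 496 (mol/L)^2: the physical root is X = 0.724.

X = 0.724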